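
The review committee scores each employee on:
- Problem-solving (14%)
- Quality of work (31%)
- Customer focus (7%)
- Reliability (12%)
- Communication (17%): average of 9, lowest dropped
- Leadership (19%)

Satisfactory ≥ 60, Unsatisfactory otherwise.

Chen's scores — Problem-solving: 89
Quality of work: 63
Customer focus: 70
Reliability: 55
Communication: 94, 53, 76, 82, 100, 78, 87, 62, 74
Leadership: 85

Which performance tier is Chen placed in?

Satisfactory

Communication: drop 53 → average of remaining 8 = 653/8 = 81.625
Weighted total:
  Problem-solving 89 × 0.14 = 12.46
  Quality of work 63 × 0.31 = 19.53
  Customer focus 70 × 0.07 = 4.9
  Reliability 55 × 0.12 = 6.6
  Communication 81.625 × 0.17 = 13.87625
  Leadership 85 × 0.19 = 16.15
Sum = 73.51625
73.51625 ≥ 60 → Satisfactory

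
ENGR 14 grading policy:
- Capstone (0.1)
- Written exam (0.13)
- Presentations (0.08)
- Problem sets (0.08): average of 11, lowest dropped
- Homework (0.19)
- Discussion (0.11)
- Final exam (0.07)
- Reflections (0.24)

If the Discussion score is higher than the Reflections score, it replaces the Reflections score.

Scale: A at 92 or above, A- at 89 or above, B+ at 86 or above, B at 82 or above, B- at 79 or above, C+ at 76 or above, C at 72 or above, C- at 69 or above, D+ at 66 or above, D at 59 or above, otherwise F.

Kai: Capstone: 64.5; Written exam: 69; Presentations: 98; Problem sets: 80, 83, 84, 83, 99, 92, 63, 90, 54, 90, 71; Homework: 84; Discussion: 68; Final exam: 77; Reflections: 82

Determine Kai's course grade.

Problem sets: drop 54 → average of remaining 10 = 835/10 = 83.5
Discussion (68) ≤ Reflections (82), so Reflections stays at 82.
Weighted total:
  Capstone 64.5 × 0.1 = 6.45
  Written exam 69 × 0.13 = 8.97
  Presentations 98 × 0.08 = 7.84
  Problem sets 83.5 × 0.08 = 6.68
  Homework 84 × 0.19 = 15.96
  Discussion 68 × 0.11 = 7.48
  Final exam 77 × 0.07 = 5.39
  Reflections 82 × 0.24 = 19.68
Sum = 78.45
78.45 is ≥ 76 and < 79 → C+

C+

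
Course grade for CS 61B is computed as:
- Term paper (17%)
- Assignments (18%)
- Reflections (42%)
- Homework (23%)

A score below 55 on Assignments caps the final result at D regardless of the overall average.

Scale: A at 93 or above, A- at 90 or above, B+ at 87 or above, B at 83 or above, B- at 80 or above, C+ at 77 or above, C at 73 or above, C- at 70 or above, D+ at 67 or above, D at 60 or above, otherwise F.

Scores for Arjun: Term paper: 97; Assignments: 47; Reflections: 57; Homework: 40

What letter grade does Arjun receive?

F

Assignments score 47 < 55: minimum not met.
Weighted total:
  Term paper 97 × 0.17 = 16.49
  Assignments 47 × 0.18 = 8.46
  Reflections 57 × 0.42 = 23.94
  Homework 40 × 0.23 = 9.2
Sum = 58.09
58.09 would be F; cap at D applies → F.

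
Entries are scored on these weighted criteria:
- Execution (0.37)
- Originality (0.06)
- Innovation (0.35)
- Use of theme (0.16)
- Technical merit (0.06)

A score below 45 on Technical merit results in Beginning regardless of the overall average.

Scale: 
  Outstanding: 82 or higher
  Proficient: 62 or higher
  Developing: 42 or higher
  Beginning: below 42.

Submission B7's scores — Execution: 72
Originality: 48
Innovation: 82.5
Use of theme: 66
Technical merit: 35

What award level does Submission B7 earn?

Beginning

Technical merit score 35 < 45: minimum not met.
Weighted total:
  Execution 72 × 0.37 = 26.64
  Originality 48 × 0.06 = 2.88
  Innovation 82.5 × 0.35 = 28.875
  Use of theme 66 × 0.16 = 10.56
  Technical merit 35 × 0.06 = 2.1
Sum = 71.055
Because the Technical merit minimum was not met, the result is Beginning.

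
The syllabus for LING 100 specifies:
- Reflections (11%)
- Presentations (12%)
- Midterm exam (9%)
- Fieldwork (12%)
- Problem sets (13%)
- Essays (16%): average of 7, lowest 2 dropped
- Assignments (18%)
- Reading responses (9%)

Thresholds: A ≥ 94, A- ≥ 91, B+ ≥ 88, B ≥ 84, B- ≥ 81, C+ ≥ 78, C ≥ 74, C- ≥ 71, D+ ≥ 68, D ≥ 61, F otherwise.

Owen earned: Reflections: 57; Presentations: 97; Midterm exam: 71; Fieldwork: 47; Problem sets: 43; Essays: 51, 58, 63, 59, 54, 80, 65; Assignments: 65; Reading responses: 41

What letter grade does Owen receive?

Essays: drop 51, 54 → average of remaining 5 = 325/5 = 65
Weighted total:
  Reflections 57 × 0.11 = 6.27
  Presentations 97 × 0.12 = 11.64
  Midterm exam 71 × 0.09 = 6.39
  Fieldwork 47 × 0.12 = 5.64
  Problem sets 43 × 0.13 = 5.59
  Essays 65 × 0.16 = 10.4
  Assignments 65 × 0.18 = 11.7
  Reading responses 41 × 0.09 = 3.69
Sum = 61.32
61.32 is ≥ 61 and < 68 → D

D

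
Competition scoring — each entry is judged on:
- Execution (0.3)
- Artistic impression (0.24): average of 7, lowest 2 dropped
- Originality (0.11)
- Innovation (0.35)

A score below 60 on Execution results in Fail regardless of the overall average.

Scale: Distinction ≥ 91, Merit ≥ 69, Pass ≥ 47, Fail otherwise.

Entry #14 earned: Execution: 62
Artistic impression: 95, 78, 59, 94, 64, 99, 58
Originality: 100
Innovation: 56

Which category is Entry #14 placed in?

Artistic impression: drop 58, 59 → average of remaining 5 = 430/5 = 86
Execution score 62 ≥ 60: minimum met.
Weighted total:
  Execution 62 × 0.3 = 18.6
  Artistic impression 86 × 0.24 = 20.64
  Originality 100 × 0.11 = 11
  Innovation 56 × 0.35 = 19.6
Sum = 69.84
69.84 is ≥ 69 and < 91 → Merit

Merit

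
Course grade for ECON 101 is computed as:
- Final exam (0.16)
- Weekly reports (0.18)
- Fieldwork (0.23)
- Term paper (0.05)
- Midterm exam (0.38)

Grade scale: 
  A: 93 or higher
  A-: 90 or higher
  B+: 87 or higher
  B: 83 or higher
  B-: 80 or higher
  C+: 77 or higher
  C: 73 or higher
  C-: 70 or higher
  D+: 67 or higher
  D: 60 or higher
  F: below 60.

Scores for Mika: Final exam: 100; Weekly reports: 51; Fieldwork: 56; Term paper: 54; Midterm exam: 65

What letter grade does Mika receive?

Weighted total:
  Final exam 100 × 0.16 = 16
  Weekly reports 51 × 0.18 = 9.18
  Fieldwork 56 × 0.23 = 12.88
  Term paper 54 × 0.05 = 2.7
  Midterm exam 65 × 0.38 = 24.7
Sum = 65.46
65.46 is ≥ 60 and < 67 → D

D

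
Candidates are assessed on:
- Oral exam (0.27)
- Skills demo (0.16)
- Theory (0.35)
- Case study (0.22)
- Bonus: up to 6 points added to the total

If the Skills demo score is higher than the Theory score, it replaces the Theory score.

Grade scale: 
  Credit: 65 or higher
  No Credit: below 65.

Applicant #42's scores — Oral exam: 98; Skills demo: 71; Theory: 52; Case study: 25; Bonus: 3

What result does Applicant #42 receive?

Credit

Skills demo (71) > Theory (52), so Theory counts as 71.
Weighted total:
  Oral exam 98 × 0.27 = 26.46
  Skills demo 71 × 0.16 = 11.36
  Theory 71 × 0.35 = 24.85
  Case study 25 × 0.22 = 5.5
Sum = 68.17
Bonus: 68.17 + 3 = 71.17
71.17 ≥ 65 → Credit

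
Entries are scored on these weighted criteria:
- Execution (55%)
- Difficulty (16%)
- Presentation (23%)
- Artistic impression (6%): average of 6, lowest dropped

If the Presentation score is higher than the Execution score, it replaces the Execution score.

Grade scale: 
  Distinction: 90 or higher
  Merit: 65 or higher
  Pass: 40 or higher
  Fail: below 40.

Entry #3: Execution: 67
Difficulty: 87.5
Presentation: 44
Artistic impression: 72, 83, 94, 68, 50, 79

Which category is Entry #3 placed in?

Artistic impression: drop 50 → average of remaining 5 = 396/5 = 79.2
Presentation (44) ≤ Execution (67), so Execution stays at 67.
Weighted total:
  Execution 67 × 0.55 = 36.85
  Difficulty 87.5 × 0.16 = 14
  Presentation 44 × 0.23 = 10.12
  Artistic impression 79.2 × 0.06 = 4.752
Sum = 65.722
65.722 is ≥ 65 and < 90 → Merit

Merit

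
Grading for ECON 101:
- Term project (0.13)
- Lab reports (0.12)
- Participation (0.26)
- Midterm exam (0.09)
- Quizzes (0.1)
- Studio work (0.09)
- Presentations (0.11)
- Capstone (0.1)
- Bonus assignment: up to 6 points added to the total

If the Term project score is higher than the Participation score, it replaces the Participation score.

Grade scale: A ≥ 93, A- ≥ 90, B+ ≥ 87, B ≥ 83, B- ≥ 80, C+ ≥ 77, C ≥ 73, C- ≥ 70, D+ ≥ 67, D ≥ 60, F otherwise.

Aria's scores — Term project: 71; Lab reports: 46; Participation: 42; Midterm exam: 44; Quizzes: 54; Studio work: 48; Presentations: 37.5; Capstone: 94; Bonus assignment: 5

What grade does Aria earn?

Term project (71) > Participation (42), so Participation counts as 71.
Weighted total:
  Term project 71 × 0.13 = 9.23
  Lab reports 46 × 0.12 = 5.52
  Participation 71 × 0.26 = 18.46
  Midterm exam 44 × 0.09 = 3.96
  Quizzes 54 × 0.1 = 5.4
  Studio work 48 × 0.09 = 4.32
  Presentations 37.5 × 0.11 = 4.125
  Capstone 94 × 0.1 = 9.4
Sum = 60.415
Bonus assignment: 60.415 + 5 = 65.415
65.415 is ≥ 60 and < 67 → D

D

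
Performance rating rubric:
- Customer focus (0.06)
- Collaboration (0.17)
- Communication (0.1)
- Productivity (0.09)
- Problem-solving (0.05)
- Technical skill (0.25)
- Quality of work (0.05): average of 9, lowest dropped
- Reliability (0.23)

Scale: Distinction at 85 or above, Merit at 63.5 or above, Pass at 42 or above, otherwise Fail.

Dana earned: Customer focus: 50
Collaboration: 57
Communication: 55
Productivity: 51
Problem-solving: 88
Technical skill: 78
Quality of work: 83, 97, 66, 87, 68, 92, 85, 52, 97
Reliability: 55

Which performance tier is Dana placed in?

Quality of work: drop 52 → average of remaining 8 = 675/8 = 84.375
Weighted total:
  Customer focus 50 × 0.06 = 3
  Collaboration 57 × 0.17 = 9.69
  Communication 55 × 0.1 = 5.5
  Productivity 51 × 0.09 = 4.59
  Problem-solving 88 × 0.05 = 4.4
  Technical skill 78 × 0.25 = 19.5
  Quality of work 84.375 × 0.05 = 4.21875
  Reliability 55 × 0.23 = 12.65
Sum = 63.54875
63.54875 is ≥ 63.5 and < 85 → Merit

Merit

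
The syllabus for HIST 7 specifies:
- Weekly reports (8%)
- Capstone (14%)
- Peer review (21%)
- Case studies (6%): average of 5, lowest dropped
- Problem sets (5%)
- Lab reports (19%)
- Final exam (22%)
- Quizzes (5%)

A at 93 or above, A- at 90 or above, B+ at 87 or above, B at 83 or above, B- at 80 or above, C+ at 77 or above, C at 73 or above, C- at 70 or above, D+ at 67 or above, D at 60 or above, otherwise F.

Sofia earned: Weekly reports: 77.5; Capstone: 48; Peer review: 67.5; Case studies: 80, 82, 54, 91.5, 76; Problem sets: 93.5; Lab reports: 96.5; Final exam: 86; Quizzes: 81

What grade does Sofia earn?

C+

Case studies: drop 54 → average of remaining 4 = 329.5/4 = 82.375
Weighted total:
  Weekly reports 77.5 × 0.08 = 6.2
  Capstone 48 × 0.14 = 6.72
  Peer review 67.5 × 0.21 = 14.175
  Case studies 82.375 × 0.06 = 4.9425
  Problem sets 93.5 × 0.05 = 4.675
  Lab reports 96.5 × 0.19 = 18.335
  Final exam 86 × 0.22 = 18.92
  Quizzes 81 × 0.05 = 4.05
Sum = 78.0175
78.0175 is ≥ 77 and < 80 → C+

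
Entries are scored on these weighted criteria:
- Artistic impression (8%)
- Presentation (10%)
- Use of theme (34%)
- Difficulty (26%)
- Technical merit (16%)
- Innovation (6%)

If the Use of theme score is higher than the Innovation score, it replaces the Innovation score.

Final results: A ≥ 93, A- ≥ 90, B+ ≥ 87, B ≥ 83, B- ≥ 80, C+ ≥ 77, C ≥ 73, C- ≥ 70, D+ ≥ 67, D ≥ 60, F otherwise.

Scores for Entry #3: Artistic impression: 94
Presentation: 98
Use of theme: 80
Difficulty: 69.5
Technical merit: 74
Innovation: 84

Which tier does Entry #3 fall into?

C+

Use of theme (80) ≤ Innovation (84), so Innovation stays at 84.
Weighted total:
  Artistic impression 94 × 0.08 = 7.52
  Presentation 98 × 0.1 = 9.8
  Use of theme 80 × 0.34 = 27.2
  Difficulty 69.5 × 0.26 = 18.07
  Technical merit 74 × 0.16 = 11.84
  Innovation 84 × 0.06 = 5.04
Sum = 79.47
79.47 is ≥ 77 and < 80 → C+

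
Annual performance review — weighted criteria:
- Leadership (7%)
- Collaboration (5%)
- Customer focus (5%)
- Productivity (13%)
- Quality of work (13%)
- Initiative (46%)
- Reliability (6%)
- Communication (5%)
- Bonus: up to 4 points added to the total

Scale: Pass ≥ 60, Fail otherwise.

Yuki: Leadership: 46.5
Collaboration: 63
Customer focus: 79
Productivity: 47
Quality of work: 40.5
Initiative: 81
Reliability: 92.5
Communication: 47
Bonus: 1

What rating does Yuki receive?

Weighted total:
  Leadership 46.5 × 0.07 = 3.255
  Collaboration 63 × 0.05 = 3.15
  Customer focus 79 × 0.05 = 3.95
  Productivity 47 × 0.13 = 6.11
  Quality of work 40.5 × 0.13 = 5.265
  Initiative 81 × 0.46 = 37.26
  Reliability 92.5 × 0.06 = 5.55
  Communication 47 × 0.05 = 2.35
Sum = 66.89
Bonus: 66.89 + 1 = 67.89
67.89 ≥ 60 → Pass

Pass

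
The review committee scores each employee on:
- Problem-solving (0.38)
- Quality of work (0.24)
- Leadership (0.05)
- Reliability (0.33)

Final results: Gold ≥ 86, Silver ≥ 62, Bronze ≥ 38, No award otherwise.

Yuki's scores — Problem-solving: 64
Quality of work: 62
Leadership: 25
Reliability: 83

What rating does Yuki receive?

Weighted total:
  Problem-solving 64 × 0.38 = 24.32
  Quality of work 62 × 0.24 = 14.88
  Leadership 25 × 0.05 = 1.25
  Reliability 83 × 0.33 = 27.39
Sum = 67.84
67.84 is ≥ 62 and < 86 → Silver

Silver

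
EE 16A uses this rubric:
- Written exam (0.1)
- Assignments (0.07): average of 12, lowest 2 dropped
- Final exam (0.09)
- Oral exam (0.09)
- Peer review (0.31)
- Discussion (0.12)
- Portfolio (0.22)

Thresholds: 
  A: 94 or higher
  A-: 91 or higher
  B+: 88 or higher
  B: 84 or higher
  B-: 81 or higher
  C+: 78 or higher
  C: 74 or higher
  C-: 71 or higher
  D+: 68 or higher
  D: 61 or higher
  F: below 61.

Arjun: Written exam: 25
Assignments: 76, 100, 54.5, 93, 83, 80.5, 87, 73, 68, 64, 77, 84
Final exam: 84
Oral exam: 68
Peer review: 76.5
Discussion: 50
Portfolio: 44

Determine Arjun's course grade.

Assignments: drop 54.5, 64 → average of remaining 10 = 821.5/10 = 82.15
Weighted total:
  Written exam 25 × 0.1 = 2.5
  Assignments 82.15 × 0.07 = 5.7505
  Final exam 84 × 0.09 = 7.56
  Oral exam 68 × 0.09 = 6.12
  Peer review 76.5 × 0.31 = 23.715
  Discussion 50 × 0.12 = 6
  Portfolio 44 × 0.22 = 9.68
Sum = 61.3255
61.3255 is ≥ 61 and < 68 → D

D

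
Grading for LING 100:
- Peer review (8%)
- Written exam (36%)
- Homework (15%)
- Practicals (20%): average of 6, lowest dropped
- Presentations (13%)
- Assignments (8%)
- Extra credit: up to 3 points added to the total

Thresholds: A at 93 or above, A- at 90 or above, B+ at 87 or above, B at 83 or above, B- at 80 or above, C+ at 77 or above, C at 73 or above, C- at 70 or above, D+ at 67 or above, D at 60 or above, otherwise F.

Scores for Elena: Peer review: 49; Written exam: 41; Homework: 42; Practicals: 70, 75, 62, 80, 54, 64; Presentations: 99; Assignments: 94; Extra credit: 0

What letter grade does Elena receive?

F

Practicals: drop 54 → average of remaining 5 = 351/5 = 70.2
Weighted total:
  Peer review 49 × 0.08 = 3.92
  Written exam 41 × 0.36 = 14.76
  Homework 42 × 0.15 = 6.3
  Practicals 70.2 × 0.2 = 14.04
  Presentations 99 × 0.13 = 12.87
  Assignments 94 × 0.08 = 7.52
Sum = 59.41
Extra credit: 59.41 + 0 = 59.41
59.41 < 60 → F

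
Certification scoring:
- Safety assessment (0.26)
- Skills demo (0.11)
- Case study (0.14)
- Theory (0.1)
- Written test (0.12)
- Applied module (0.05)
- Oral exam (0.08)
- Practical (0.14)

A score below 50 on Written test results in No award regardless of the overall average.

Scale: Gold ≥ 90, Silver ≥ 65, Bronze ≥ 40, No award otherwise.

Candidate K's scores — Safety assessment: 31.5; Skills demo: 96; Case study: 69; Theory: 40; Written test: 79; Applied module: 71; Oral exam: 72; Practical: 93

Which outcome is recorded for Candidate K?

Written test score 79 ≥ 50: minimum met.
Weighted total:
  Safety assessment 31.5 × 0.26 = 8.19
  Skills demo 96 × 0.11 = 10.56
  Case study 69 × 0.14 = 9.66
  Theory 40 × 0.1 = 4
  Written test 79 × 0.12 = 9.48
  Applied module 71 × 0.05 = 3.55
  Oral exam 72 × 0.08 = 5.76
  Practical 93 × 0.14 = 13.02
Sum = 64.22
64.22 is ≥ 40 and < 65 → Bronze

Bronze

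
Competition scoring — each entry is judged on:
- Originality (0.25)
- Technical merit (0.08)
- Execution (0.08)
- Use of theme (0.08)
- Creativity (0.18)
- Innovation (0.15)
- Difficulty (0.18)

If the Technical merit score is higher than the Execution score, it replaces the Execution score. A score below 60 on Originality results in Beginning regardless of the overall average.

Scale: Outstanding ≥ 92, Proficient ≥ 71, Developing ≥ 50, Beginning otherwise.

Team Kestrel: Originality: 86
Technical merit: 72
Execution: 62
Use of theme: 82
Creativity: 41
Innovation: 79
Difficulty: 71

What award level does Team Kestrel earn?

Proficient

Technical merit (72) > Execution (62), so Execution counts as 72.
Originality score 86 ≥ 60: minimum met.
Weighted total:
  Originality 86 × 0.25 = 21.5
  Technical merit 72 × 0.08 = 5.76
  Execution 72 × 0.08 = 5.76
  Use of theme 82 × 0.08 = 6.56
  Creativity 41 × 0.18 = 7.38
  Innovation 79 × 0.15 = 11.85
  Difficulty 71 × 0.18 = 12.78
Sum = 71.59
71.59 is ≥ 71 and < 92 → Proficient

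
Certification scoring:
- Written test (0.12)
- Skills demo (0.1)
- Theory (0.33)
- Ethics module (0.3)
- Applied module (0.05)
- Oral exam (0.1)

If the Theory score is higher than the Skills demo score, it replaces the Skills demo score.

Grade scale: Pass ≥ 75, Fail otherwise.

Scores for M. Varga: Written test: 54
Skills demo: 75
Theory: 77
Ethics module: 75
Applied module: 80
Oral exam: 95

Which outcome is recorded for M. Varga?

Theory (77) > Skills demo (75), so Skills demo counts as 77.
Weighted total:
  Written test 54 × 0.12 = 6.48
  Skills demo 77 × 0.1 = 7.7
  Theory 77 × 0.33 = 25.41
  Ethics module 75 × 0.3 = 22.5
  Applied module 80 × 0.05 = 4
  Oral exam 95 × 0.1 = 9.5
Sum = 75.59
75.59 ≥ 75 → Pass

Pass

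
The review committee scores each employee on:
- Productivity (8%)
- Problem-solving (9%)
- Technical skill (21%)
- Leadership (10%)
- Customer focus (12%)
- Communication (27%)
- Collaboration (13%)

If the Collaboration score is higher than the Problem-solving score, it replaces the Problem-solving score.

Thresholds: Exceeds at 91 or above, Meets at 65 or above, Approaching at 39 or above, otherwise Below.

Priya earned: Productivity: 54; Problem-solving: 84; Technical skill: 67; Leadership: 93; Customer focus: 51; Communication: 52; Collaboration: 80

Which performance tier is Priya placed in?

Collaboration (80) ≤ Problem-solving (84), so Problem-solving stays at 84.
Weighted total:
  Productivity 54 × 0.08 = 4.32
  Problem-solving 84 × 0.09 = 7.56
  Technical skill 67 × 0.21 = 14.07
  Leadership 93 × 0.1 = 9.3
  Customer focus 51 × 0.12 = 6.12
  Communication 52 × 0.27 = 14.04
  Collaboration 80 × 0.13 = 10.4
Sum = 65.81
65.81 is ≥ 65 and < 91 → Meets

Meets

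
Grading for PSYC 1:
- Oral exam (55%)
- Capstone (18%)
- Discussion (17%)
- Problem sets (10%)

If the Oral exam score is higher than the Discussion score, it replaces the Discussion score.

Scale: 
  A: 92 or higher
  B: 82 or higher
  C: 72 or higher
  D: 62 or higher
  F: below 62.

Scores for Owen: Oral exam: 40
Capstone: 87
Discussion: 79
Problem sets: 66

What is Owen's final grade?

Oral exam (40) ≤ Discussion (79), so Discussion stays at 79.
Weighted total:
  Oral exam 40 × 0.55 = 22
  Capstone 87 × 0.18 = 15.66
  Discussion 79 × 0.17 = 13.43
  Problem sets 66 × 0.1 = 6.6
Sum = 57.69
57.69 < 62 → F

F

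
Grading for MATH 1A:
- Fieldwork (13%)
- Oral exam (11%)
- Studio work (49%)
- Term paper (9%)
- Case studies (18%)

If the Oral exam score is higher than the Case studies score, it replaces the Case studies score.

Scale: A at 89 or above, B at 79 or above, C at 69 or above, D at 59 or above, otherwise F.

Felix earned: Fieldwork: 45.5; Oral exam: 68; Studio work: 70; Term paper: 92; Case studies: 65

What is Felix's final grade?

D

Oral exam (68) > Case studies (65), so Case studies counts as 68.
Weighted total:
  Fieldwork 45.5 × 0.13 = 5.915
  Oral exam 68 × 0.11 = 7.48
  Studio work 70 × 0.49 = 34.3
  Term paper 92 × 0.09 = 8.28
  Case studies 68 × 0.18 = 12.24
Sum = 68.215
68.215 is ≥ 59 and < 69 → D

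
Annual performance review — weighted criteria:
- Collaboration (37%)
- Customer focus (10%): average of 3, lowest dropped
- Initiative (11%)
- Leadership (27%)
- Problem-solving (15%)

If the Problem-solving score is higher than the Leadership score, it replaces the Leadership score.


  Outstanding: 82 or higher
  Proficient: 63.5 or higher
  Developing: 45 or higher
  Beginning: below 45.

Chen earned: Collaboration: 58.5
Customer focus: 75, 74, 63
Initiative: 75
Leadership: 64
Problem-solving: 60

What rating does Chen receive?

Proficient

Customer focus: drop 63 → average of remaining 2 = 149/2 = 74.5
Problem-solving (60) ≤ Leadership (64), so Leadership stays at 64.
Weighted total:
  Collaboration 58.5 × 0.37 = 21.645
  Customer focus 74.5 × 0.1 = 7.45
  Initiative 75 × 0.11 = 8.25
  Leadership 64 × 0.27 = 17.28
  Problem-solving 60 × 0.15 = 9
Sum = 63.625
63.625 is ≥ 63.5 and < 82 → Proficient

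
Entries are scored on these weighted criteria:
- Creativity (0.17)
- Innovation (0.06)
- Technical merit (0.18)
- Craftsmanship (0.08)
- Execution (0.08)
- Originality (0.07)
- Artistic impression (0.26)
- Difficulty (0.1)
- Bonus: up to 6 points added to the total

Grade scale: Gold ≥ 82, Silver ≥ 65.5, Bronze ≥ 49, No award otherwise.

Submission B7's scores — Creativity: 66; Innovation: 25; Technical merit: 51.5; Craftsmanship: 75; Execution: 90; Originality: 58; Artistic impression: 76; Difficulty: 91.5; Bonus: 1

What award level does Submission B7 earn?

Silver

Weighted total:
  Creativity 66 × 0.17 = 11.22
  Innovation 25 × 0.06 = 1.5
  Technical merit 51.5 × 0.18 = 9.27
  Craftsmanship 75 × 0.08 = 6
  Execution 90 × 0.08 = 7.2
  Originality 58 × 0.07 = 4.06
  Artistic impression 76 × 0.26 = 19.76
  Difficulty 91.5 × 0.1 = 9.15
Sum = 68.16
Bonus: 68.16 + 1 = 69.16
69.16 is ≥ 65.5 and < 82 → Silver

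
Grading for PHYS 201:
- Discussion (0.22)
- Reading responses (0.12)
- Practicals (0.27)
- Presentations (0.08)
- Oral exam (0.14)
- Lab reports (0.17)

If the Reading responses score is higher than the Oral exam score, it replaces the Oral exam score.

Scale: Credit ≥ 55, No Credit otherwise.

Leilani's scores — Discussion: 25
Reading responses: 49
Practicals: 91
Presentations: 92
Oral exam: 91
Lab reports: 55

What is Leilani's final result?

Reading responses (49) ≤ Oral exam (91), so Oral exam stays at 91.
Weighted total:
  Discussion 25 × 0.22 = 5.5
  Reading responses 49 × 0.12 = 5.88
  Practicals 91 × 0.27 = 24.57
  Presentations 92 × 0.08 = 7.36
  Oral exam 91 × 0.14 = 12.74
  Lab reports 55 × 0.17 = 9.35
Sum = 65.4
65.4 ≥ 55 → Credit

Credit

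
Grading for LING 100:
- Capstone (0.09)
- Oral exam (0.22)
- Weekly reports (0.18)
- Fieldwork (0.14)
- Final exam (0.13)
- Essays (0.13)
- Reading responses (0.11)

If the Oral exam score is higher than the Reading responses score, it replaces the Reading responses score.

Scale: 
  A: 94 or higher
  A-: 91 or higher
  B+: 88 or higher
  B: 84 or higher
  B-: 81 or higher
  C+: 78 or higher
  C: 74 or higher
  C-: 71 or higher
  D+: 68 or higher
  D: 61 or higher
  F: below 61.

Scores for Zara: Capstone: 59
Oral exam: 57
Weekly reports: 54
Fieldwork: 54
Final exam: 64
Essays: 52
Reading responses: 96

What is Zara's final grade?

F

Oral exam (57) ≤ Reading responses (96), so Reading responses stays at 96.
Weighted total:
  Capstone 59 × 0.09 = 5.31
  Oral exam 57 × 0.22 = 12.54
  Weekly reports 54 × 0.18 = 9.72
  Fieldwork 54 × 0.14 = 7.56
  Final exam 64 × 0.13 = 8.32
  Essays 52 × 0.13 = 6.76
  Reading responses 96 × 0.11 = 10.56
Sum = 60.77
60.77 < 61 → F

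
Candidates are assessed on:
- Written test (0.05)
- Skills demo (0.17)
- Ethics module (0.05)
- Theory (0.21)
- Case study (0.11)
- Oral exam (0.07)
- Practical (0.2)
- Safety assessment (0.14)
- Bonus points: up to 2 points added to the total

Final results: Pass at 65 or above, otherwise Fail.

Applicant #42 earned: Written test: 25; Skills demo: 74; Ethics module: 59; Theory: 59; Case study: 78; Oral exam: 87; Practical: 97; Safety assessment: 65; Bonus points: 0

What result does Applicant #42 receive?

Pass

Weighted total:
  Written test 25 × 0.05 = 1.25
  Skills demo 74 × 0.17 = 12.58
  Ethics module 59 × 0.05 = 2.95
  Theory 59 × 0.21 = 12.39
  Case study 78 × 0.11 = 8.58
  Oral exam 87 × 0.07 = 6.09
  Practical 97 × 0.2 = 19.4
  Safety assessment 65 × 0.14 = 9.1
Sum = 72.34
Bonus points: 72.34 + 0 = 72.34
72.34 ≥ 65 → Pass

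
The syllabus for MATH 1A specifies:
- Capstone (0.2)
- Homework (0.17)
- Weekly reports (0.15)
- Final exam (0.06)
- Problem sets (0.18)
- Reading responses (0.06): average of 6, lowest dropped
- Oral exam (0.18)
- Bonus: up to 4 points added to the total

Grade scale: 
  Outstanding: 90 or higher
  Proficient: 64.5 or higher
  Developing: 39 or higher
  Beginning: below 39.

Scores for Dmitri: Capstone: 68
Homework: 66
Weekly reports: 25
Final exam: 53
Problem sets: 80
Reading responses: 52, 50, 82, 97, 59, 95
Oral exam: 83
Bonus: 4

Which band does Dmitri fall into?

Proficient

Reading responses: drop 50 → average of remaining 5 = 385/5 = 77
Weighted total:
  Capstone 68 × 0.2 = 13.6
  Homework 66 × 0.17 = 11.22
  Weekly reports 25 × 0.15 = 3.75
  Final exam 53 × 0.06 = 3.18
  Problem sets 80 × 0.18 = 14.4
  Reading responses 77 × 0.06 = 4.62
  Oral exam 83 × 0.18 = 14.94
Sum = 65.71
Bonus: 65.71 + 4 = 69.71
69.71 is ≥ 64.5 and < 90 → Proficient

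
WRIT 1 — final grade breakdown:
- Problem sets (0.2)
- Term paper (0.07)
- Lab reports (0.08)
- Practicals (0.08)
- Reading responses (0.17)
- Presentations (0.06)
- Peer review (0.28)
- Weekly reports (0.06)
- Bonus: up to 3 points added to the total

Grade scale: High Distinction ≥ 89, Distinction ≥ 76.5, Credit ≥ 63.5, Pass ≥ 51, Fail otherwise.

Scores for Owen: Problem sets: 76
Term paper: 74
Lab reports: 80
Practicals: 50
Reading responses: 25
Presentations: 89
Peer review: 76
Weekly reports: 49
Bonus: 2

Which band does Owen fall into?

Weighted total:
  Problem sets 76 × 0.2 = 15.2
  Term paper 74 × 0.07 = 5.18
  Lab reports 80 × 0.08 = 6.4
  Practicals 50 × 0.08 = 4
  Reading responses 25 × 0.17 = 4.25
  Presentations 89 × 0.06 = 5.34
  Peer review 76 × 0.28 = 21.28
  Weekly reports 49 × 0.06 = 2.94
Sum = 64.59
Bonus: 64.59 + 2 = 66.59
66.59 is ≥ 63.5 and < 76.5 → Credit

Credit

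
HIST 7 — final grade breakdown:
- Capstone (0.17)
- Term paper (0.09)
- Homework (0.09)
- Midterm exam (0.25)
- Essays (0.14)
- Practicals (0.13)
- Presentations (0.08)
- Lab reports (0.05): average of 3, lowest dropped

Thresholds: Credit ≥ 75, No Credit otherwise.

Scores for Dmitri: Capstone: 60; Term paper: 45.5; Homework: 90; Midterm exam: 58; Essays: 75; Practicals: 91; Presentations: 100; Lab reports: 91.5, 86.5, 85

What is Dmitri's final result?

Lab reports: drop 85 → average of remaining 2 = 178/2 = 89
Weighted total:
  Capstone 60 × 0.17 = 10.2
  Term paper 45.5 × 0.09 = 4.095
  Homework 90 × 0.09 = 8.1
  Midterm exam 58 × 0.25 = 14.5
  Essays 75 × 0.14 = 10.5
  Practicals 91 × 0.13 = 11.83
  Presentations 100 × 0.08 = 8
  Lab reports 89 × 0.05 = 4.45
Sum = 71.675
71.675 < 75 → No Credit

No Credit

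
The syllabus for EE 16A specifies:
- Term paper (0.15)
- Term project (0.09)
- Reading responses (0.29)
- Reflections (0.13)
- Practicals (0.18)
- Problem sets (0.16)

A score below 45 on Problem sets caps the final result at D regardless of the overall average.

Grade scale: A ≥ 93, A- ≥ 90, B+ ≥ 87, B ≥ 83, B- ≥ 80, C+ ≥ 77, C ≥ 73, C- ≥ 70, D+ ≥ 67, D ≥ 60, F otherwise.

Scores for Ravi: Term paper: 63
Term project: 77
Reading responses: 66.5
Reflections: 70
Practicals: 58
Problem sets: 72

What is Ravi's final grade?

Problem sets score 72 ≥ 45: minimum met.
Weighted total:
  Term paper 63 × 0.15 = 9.45
  Term project 77 × 0.09 = 6.93
  Reading responses 66.5 × 0.29 = 19.285
  Reflections 70 × 0.13 = 9.1
  Practicals 58 × 0.18 = 10.44
  Problem sets 72 × 0.16 = 11.52
Sum = 66.725
66.725 is ≥ 60 and < 67 → D

D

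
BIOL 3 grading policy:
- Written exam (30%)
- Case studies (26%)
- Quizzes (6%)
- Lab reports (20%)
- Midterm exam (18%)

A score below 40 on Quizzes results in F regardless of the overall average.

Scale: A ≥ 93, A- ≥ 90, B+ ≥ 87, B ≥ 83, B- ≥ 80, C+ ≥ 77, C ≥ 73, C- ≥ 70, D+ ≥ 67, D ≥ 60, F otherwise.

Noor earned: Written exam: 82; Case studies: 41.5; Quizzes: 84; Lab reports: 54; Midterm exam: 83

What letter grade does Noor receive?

D

Quizzes score 84 ≥ 40: minimum met.
Weighted total:
  Written exam 82 × 0.3 = 24.6
  Case studies 41.5 × 0.26 = 10.79
  Quizzes 84 × 0.06 = 5.04
  Lab reports 54 × 0.2 = 10.8
  Midterm exam 83 × 0.18 = 14.94
Sum = 66.17
66.17 is ≥ 60 and < 67 → D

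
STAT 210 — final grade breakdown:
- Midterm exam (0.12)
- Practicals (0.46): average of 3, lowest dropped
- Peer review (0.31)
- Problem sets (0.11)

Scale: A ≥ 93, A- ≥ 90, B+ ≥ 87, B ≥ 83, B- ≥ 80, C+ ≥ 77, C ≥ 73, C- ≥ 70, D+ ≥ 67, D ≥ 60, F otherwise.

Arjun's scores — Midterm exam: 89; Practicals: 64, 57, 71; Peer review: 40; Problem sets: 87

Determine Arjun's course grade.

Practicals: drop 57 → average of remaining 2 = 135/2 = 67.5
Weighted total:
  Midterm exam 89 × 0.12 = 10.68
  Practicals 67.5 × 0.46 = 31.05
  Peer review 40 × 0.31 = 12.4
  Problem sets 87 × 0.11 = 9.57
Sum = 63.7
63.7 is ≥ 60 and < 67 → D

D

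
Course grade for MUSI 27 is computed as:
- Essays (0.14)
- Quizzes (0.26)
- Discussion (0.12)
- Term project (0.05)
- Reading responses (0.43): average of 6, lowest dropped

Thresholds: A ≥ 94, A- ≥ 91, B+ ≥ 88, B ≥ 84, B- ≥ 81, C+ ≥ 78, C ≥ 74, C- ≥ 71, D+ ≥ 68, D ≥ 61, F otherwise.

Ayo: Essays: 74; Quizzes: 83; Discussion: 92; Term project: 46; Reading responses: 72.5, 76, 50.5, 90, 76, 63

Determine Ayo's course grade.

Reading responses: drop 50.5 → average of remaining 5 = 377.5/5 = 75.5
Weighted total:
  Essays 74 × 0.14 = 10.36
  Quizzes 83 × 0.26 = 21.58
  Discussion 92 × 0.12 = 11.04
  Term project 46 × 0.05 = 2.3
  Reading responses 75.5 × 0.43 = 32.465
Sum = 77.745
77.745 is ≥ 74 and < 78 → C

C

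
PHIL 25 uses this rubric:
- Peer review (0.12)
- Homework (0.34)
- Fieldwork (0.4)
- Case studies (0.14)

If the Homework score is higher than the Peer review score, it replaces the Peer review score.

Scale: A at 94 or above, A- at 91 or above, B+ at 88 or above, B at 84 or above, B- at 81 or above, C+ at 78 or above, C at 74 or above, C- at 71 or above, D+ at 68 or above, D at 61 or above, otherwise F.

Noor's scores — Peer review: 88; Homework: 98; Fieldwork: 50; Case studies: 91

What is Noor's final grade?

Homework (98) > Peer review (88), so Peer review counts as 98.
Weighted total:
  Peer review 98 × 0.12 = 11.76
  Homework 98 × 0.34 = 33.32
  Fieldwork 50 × 0.4 = 20
  Case studies 91 × 0.14 = 12.74
Sum = 77.82
77.82 is ≥ 74 and < 78 → C

C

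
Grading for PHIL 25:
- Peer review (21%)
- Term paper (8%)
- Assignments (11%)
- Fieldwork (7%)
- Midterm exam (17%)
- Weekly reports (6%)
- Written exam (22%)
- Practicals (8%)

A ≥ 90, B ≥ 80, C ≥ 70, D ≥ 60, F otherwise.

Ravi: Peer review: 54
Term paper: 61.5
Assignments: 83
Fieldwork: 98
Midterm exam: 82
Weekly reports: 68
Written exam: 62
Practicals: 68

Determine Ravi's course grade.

Weighted total:
  Peer review 54 × 0.21 = 11.34
  Term paper 61.5 × 0.08 = 4.92
  Assignments 83 × 0.11 = 9.13
  Fieldwork 98 × 0.07 = 6.86
  Midterm exam 82 × 0.17 = 13.94
  Weekly reports 68 × 0.06 = 4.08
  Written exam 62 × 0.22 = 13.64
  Practicals 68 × 0.08 = 5.44
Sum = 69.35
69.35 is ≥ 60 and < 70 → D

D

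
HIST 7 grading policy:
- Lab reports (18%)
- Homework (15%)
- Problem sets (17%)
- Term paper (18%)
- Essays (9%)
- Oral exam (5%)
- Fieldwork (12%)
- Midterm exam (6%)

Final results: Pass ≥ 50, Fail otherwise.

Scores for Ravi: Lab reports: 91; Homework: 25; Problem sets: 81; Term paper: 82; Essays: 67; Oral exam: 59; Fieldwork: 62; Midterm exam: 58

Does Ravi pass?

Pass

Weighted total:
  Lab reports 91 × 0.18 = 16.38
  Homework 25 × 0.15 = 3.75
  Problem sets 81 × 0.17 = 13.77
  Term paper 82 × 0.18 = 14.76
  Essays 67 × 0.09 = 6.03
  Oral exam 59 × 0.05 = 2.95
  Fieldwork 62 × 0.12 = 7.44
  Midterm exam 58 × 0.06 = 3.48
Sum = 68.56
68.56 ≥ 50 → Pass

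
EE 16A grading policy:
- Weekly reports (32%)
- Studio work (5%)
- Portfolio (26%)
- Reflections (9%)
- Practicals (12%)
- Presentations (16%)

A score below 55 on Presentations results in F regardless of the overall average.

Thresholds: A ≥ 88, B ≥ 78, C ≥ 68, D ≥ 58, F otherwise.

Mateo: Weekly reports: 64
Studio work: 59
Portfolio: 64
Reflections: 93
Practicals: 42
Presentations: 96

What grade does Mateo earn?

C

Presentations score 96 ≥ 55: minimum met.
Weighted total:
  Weekly reports 64 × 0.32 = 20.48
  Studio work 59 × 0.05 = 2.95
  Portfolio 64 × 0.26 = 16.64
  Reflections 93 × 0.09 = 8.37
  Practicals 42 × 0.12 = 5.04
  Presentations 96 × 0.16 = 15.36
Sum = 68.84
68.84 is ≥ 68 and < 78 → C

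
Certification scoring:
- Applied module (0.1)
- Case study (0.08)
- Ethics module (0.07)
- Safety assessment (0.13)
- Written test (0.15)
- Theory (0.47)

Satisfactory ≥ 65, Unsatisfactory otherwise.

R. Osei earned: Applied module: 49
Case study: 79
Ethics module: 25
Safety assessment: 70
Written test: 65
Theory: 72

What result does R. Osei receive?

Satisfactory

Weighted total:
  Applied module 49 × 0.1 = 4.9
  Case study 79 × 0.08 = 6.32
  Ethics module 25 × 0.07 = 1.75
  Safety assessment 70 × 0.13 = 9.1
  Written test 65 × 0.15 = 9.75
  Theory 72 × 0.47 = 33.84
Sum = 65.66
65.66 ≥ 65 → Satisfactory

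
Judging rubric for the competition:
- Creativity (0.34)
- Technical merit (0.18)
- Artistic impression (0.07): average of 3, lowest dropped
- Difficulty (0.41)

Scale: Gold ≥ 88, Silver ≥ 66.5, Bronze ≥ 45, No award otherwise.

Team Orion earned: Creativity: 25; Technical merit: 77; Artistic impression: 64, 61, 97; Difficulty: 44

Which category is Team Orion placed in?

Artistic impression: drop 61 → average of remaining 2 = 161/2 = 80.5
Weighted total:
  Creativity 25 × 0.34 = 8.5
  Technical merit 77 × 0.18 = 13.86
  Artistic impression 80.5 × 0.07 = 5.635
  Difficulty 44 × 0.41 = 18.04
Sum = 46.035
46.035 is ≥ 45 and < 66.5 → Bronze

Bronze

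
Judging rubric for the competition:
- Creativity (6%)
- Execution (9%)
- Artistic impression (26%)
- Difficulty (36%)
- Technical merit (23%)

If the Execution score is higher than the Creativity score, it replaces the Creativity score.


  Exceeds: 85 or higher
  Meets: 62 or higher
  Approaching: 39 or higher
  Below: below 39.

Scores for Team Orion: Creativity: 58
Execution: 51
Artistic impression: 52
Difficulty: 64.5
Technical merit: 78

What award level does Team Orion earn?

Execution (51) ≤ Creativity (58), so Creativity stays at 58.
Weighted total:
  Creativity 58 × 0.06 = 3.48
  Execution 51 × 0.09 = 4.59
  Artistic impression 52 × 0.26 = 13.52
  Difficulty 64.5 × 0.36 = 23.22
  Technical merit 78 × 0.23 = 17.94
Sum = 62.75
62.75 is ≥ 62 and < 85 → Meets

Meets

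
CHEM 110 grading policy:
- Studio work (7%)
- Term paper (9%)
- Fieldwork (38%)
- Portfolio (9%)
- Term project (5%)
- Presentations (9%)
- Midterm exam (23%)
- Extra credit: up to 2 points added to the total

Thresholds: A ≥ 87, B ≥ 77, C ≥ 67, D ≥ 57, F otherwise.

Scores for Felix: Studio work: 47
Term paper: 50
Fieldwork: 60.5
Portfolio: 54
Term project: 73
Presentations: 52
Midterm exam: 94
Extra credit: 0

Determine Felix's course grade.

D

Weighted total:
  Studio work 47 × 0.07 = 3.29
  Term paper 50 × 0.09 = 4.5
  Fieldwork 60.5 × 0.38 = 22.99
  Portfolio 54 × 0.09 = 4.86
  Term project 73 × 0.05 = 3.65
  Presentations 52 × 0.09 = 4.68
  Midterm exam 94 × 0.23 = 21.62
Sum = 65.59
Extra credit: 65.59 + 0 = 65.59
65.59 is ≥ 57 and < 67 → D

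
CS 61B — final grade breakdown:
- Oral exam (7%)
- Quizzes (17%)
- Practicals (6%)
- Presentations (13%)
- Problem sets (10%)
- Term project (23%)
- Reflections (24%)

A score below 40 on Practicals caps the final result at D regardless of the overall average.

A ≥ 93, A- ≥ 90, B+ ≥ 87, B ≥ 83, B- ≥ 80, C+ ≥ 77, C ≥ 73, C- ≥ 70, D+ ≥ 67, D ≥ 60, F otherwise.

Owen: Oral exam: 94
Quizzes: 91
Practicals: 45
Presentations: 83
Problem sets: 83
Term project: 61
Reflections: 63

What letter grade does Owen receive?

Practicals score 45 ≥ 40: minimum met.
Weighted total:
  Oral exam 94 × 0.07 = 6.58
  Quizzes 91 × 0.17 = 15.47
  Practicals 45 × 0.06 = 2.7
  Presentations 83 × 0.13 = 10.79
  Problem sets 83 × 0.1 = 8.3
  Term project 61 × 0.23 = 14.03
  Reflections 63 × 0.24 = 15.12
Sum = 72.99
72.99 is ≥ 70 and < 73 → C-

C-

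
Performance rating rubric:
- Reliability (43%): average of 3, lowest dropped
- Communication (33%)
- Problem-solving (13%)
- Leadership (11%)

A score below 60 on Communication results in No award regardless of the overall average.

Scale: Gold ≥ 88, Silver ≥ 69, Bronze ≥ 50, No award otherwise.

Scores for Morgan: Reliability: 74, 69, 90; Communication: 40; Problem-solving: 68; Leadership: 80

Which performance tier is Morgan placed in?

Reliability: drop 69 → average of remaining 2 = 164/2 = 82
Communication score 40 < 60: minimum not met.
Weighted total:
  Reliability 82 × 0.43 = 35.26
  Communication 40 × 0.33 = 13.2
  Problem-solving 68 × 0.13 = 8.84
  Leadership 80 × 0.11 = 8.8
Sum = 66.1
Because the Communication minimum was not met, the result is No award.

No award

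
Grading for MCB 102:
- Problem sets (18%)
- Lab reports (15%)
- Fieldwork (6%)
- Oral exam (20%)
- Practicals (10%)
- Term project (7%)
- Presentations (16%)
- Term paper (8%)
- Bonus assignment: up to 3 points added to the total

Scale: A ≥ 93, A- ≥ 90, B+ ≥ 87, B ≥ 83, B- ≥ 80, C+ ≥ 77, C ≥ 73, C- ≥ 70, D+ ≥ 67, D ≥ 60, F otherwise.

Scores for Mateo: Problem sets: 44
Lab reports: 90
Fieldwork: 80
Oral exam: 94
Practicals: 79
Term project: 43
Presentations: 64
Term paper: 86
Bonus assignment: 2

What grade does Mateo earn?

C

Weighted total:
  Problem sets 44 × 0.18 = 7.92
  Lab reports 90 × 0.15 = 13.5
  Fieldwork 80 × 0.06 = 4.8
  Oral exam 94 × 0.2 = 18.8
  Practicals 79 × 0.1 = 7.9
  Term project 43 × 0.07 = 3.01
  Presentations 64 × 0.16 = 10.24
  Term paper 86 × 0.08 = 6.88
Sum = 73.05
Bonus assignment: 73.05 + 2 = 75.05
75.05 is ≥ 73 and < 77 → C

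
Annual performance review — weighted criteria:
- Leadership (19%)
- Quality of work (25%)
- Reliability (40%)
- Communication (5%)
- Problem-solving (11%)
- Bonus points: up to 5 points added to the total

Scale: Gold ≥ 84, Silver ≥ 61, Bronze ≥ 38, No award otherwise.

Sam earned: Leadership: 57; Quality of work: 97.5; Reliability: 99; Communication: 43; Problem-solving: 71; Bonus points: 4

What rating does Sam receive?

Weighted total:
  Leadership 57 × 0.19 = 10.83
  Quality of work 97.5 × 0.25 = 24.375
  Reliability 99 × 0.4 = 39.6
  Communication 43 × 0.05 = 2.15
  Problem-solving 71 × 0.11 = 7.81
Sum = 84.765
Bonus points: 84.765 + 4 = 88.765
88.765 ≥ 84 → Gold

Gold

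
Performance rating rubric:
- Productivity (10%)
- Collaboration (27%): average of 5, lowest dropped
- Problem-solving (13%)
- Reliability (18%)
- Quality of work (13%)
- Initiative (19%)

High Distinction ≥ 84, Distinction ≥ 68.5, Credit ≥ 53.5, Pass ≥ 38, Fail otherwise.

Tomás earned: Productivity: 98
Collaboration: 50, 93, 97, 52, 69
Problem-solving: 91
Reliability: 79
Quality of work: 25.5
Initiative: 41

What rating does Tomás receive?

Credit

Collaboration: drop 50 → average of remaining 4 = 311/4 = 77.75
Weighted total:
  Productivity 98 × 0.1 = 9.8
  Collaboration 77.75 × 0.27 = 20.9925
  Problem-solving 91 × 0.13 = 11.83
  Reliability 79 × 0.18 = 14.22
  Quality of work 25.5 × 0.13 = 3.315
  Initiative 41 × 0.19 = 7.79
Sum = 67.9475
67.9475 is ≥ 53.5 and < 68.5 → Credit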